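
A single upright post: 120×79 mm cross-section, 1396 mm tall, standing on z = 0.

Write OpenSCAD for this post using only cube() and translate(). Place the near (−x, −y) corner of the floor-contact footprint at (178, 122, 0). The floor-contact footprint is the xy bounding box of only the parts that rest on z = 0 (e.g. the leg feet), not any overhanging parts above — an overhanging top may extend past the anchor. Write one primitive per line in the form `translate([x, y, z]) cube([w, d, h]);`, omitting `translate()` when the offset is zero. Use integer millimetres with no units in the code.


translate([178, 122, 0]) cube([120, 79, 1396]);


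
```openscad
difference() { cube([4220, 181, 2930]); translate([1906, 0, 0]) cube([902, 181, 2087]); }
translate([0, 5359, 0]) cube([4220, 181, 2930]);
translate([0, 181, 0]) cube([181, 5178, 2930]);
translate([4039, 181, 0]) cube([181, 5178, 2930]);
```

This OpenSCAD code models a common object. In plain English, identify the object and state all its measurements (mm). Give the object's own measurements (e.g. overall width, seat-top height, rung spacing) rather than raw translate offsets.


A single room: four walls, each 2930 mm tall and 181 mm thick, enclosing an outside footprint 4220×5540 mm (x × y), no floor or roof. The front and back walls (−y and +y sides) run the full x-width; the side walls fit between their inner faces. A door opening 902 mm wide and 2087 mm tall is cut through the front wall from the floor up, its −x edge 1906 mm from the wall's −x end.


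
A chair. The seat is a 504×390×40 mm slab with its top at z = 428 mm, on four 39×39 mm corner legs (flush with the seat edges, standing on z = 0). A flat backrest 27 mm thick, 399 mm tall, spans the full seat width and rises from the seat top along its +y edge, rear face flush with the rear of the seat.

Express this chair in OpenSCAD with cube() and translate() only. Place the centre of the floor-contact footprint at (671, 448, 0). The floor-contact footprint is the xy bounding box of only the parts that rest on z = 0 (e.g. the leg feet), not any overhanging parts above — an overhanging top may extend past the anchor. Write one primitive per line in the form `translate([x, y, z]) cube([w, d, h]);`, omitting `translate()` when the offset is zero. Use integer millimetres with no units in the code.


translate([419, 253, 388]) cube([504, 390, 40]);
translate([419, 253, 0]) cube([39, 39, 388]);
translate([884, 253, 0]) cube([39, 39, 388]);
translate([419, 604, 0]) cube([39, 39, 388]);
translate([884, 604, 0]) cube([39, 39, 388]);
translate([419, 616, 428]) cube([504, 27, 399]);


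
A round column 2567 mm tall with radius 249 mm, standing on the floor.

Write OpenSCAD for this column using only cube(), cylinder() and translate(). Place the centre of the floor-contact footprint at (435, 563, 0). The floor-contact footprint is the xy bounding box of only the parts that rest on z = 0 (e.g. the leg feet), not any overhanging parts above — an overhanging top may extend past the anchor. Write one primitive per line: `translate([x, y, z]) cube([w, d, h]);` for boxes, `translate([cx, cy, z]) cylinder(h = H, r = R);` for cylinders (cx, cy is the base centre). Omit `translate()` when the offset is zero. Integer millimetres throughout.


translate([435, 563, 0]) cylinder(h = 2567, r = 249);


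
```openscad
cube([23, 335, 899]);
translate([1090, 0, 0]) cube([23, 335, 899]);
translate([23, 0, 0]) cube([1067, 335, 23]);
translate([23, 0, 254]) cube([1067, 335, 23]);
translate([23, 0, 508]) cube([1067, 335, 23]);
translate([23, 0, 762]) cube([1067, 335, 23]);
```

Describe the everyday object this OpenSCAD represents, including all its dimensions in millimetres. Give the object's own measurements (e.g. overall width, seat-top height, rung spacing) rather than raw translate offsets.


An open bookshelf. Two side panels, each 23 mm thick, 335 mm deep and 899 mm tall, stand 1113 mm apart (outside-to-outside). Between them sit 4 shelves, each 23 mm thick and 335 mm deep, spanning the full gap between the sides. The bottom shelf rests on the floor (its underside at z = 0) and the clear gap between one shelf's top and the next shelf's underside is 231 mm.


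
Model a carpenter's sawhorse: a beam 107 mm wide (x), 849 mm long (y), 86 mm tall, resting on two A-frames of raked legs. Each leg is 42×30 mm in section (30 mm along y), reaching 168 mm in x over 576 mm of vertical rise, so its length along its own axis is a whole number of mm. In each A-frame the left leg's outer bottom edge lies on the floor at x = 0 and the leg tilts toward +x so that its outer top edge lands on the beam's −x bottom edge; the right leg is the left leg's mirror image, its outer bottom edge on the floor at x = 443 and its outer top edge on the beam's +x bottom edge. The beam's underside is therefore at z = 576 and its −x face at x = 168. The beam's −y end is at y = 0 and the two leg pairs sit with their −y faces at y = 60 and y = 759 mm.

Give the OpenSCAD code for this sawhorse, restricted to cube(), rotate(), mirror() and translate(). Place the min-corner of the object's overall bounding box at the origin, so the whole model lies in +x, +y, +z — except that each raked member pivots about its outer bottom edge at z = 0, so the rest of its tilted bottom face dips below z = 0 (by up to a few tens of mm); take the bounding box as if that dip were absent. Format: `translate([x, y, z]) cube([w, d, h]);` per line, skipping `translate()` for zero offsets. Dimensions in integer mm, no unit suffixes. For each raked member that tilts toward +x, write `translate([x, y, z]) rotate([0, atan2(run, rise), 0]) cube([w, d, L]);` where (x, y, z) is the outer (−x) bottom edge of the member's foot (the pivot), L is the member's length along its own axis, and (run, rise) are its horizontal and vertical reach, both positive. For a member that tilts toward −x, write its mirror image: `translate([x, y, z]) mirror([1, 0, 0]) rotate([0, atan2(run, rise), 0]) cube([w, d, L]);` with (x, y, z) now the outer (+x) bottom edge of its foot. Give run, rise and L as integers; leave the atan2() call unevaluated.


translate([168, 0, 576]) cube([107, 849, 86]);
translate([0, 60, 0]) rotate([0, atan2(168, 576), 0]) cube([42, 30, 600]);
translate([443, 60, 0]) mirror([1, 0, 0]) rotate([0, atan2(168, 576), 0]) cube([42, 30, 600]);
translate([0, 759, 0]) rotate([0, atan2(168, 576), 0]) cube([42, 30, 600]);
translate([443, 759, 0]) mirror([1, 0, 0]) rotate([0, atan2(168, 576), 0]) cube([42, 30, 600]);


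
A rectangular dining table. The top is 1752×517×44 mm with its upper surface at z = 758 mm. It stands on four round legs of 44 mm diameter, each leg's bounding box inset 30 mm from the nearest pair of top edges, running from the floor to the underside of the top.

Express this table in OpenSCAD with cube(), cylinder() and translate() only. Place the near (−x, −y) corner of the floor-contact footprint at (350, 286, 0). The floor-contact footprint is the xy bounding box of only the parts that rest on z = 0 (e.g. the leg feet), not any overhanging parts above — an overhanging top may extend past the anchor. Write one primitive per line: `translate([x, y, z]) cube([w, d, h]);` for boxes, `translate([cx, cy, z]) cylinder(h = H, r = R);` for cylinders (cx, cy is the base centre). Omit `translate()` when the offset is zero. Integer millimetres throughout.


translate([320, 256, 714]) cube([1752, 517, 44]);
translate([372, 308, 0]) cylinder(h = 714, r = 22);
translate([2020, 308, 0]) cylinder(h = 714, r = 22);
translate([372, 721, 0]) cylinder(h = 714, r = 22);
translate([2020, 721, 0]) cylinder(h = 714, r = 22);


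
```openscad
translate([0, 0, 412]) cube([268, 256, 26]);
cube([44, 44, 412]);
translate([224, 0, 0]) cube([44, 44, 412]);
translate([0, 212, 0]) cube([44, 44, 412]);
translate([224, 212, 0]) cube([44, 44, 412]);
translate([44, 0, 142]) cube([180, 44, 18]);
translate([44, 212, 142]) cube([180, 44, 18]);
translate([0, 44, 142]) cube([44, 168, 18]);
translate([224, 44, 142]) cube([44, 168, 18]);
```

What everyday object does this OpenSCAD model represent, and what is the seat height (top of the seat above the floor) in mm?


A stool. The seat height is 438 mm.

A 268×256×26 slab at z = 412 on four corner posts — a stool. The seat top is 412 + 26 = 438 mm.


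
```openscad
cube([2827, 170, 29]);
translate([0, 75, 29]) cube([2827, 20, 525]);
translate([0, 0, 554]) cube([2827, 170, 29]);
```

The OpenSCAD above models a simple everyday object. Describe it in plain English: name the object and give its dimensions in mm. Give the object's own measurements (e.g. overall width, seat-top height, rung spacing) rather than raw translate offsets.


An I-beam lying along x, 2827 mm long. Overall section height 583 mm. Two flanges 170 mm wide (y) and 29 mm thick, one on the floor and one at the top; a web 20 mm thick runs between them, centred on the flange width.


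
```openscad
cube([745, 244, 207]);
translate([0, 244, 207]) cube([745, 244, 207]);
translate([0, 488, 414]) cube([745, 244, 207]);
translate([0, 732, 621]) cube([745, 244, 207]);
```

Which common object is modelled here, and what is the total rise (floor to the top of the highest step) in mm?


A staircase. The total rise is 828 mm.

4 identical blocks, each offset up and back from the previous — a staircase. Each step is 207 mm tall and there are 4 of them, so the total rise is 4 × 207 = 828 mm.


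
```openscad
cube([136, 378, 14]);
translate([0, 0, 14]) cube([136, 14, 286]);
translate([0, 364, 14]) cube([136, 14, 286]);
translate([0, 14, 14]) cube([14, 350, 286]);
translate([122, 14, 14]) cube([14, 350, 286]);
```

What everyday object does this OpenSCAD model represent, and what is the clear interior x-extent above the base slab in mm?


An open box. The internal width is 108 mm.

A 136×378 base slab with four walls standing on it — an open box. The base is 136 mm wide and the walls are 14 mm thick, so the internal width is 136 − 2 × 14 = 108 mm.


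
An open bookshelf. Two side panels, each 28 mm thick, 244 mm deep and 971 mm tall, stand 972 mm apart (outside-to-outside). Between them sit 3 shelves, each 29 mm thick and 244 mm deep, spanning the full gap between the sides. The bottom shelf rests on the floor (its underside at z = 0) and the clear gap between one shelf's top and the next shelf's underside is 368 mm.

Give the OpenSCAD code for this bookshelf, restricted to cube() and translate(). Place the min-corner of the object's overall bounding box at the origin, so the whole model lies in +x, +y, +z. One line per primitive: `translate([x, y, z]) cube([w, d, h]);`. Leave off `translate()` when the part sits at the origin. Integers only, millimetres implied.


cube([28, 244, 971]);
translate([944, 0, 0]) cube([28, 244, 971]);
translate([28, 0, 0]) cube([916, 244, 29]);
translate([28, 0, 397]) cube([916, 244, 29]);
translate([28, 0, 794]) cube([916, 244, 29]);


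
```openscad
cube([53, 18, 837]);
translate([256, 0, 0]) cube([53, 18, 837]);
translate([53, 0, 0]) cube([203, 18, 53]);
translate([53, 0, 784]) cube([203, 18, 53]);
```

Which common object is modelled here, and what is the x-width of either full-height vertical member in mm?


A picture frame. The border width is 53 mm.

Four thin pieces enclosing a rectangular opening — a picture frame. The two full-height stiles are 837 mm tall; the top rail sits at z = 784 and is 53 mm tall, so the border above the opening is 837 − 784 = 53 mm, matching the stile x-width.


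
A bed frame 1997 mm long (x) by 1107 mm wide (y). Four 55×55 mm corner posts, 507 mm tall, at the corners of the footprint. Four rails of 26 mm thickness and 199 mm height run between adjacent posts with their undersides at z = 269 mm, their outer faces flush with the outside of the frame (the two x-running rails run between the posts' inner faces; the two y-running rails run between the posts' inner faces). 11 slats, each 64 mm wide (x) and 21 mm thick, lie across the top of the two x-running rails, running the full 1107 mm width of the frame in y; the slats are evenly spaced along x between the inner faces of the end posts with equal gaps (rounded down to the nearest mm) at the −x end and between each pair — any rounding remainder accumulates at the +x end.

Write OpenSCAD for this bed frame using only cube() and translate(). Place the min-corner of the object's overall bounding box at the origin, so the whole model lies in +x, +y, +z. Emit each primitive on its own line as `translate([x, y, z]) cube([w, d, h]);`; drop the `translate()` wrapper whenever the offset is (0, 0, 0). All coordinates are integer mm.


cube([55, 55, 507]);
translate([0, 1052, 0]) cube([55, 55, 507]);
translate([1942, 0, 0]) cube([55, 55, 507]);
translate([1942, 1052, 0]) cube([55, 55, 507]);
translate([55, 0, 269]) cube([1887, 26, 199]);
translate([55, 1081, 269]) cube([1887, 26, 199]);
translate([0, 55, 269]) cube([26, 997, 199]);
translate([1971, 55, 269]) cube([26, 997, 199]);
translate([153, 0, 468]) cube([64, 1107, 21]);
translate([315, 0, 468]) cube([64, 1107, 21]);
translate([477, 0, 468]) cube([64, 1107, 21]);
translate([639, 0, 468]) cube([64, 1107, 21]);
translate([801, 0, 468]) cube([64, 1107, 21]);
translate([963, 0, 468]) cube([64, 1107, 21]);
translate([1125, 0, 468]) cube([64, 1107, 21]);
translate([1287, 0, 468]) cube([64, 1107, 21]);
translate([1449, 0, 468]) cube([64, 1107, 21]);
translate([1611, 0, 468]) cube([64, 1107, 21]);
translate([1773, 0, 468]) cube([64, 1107, 21]);


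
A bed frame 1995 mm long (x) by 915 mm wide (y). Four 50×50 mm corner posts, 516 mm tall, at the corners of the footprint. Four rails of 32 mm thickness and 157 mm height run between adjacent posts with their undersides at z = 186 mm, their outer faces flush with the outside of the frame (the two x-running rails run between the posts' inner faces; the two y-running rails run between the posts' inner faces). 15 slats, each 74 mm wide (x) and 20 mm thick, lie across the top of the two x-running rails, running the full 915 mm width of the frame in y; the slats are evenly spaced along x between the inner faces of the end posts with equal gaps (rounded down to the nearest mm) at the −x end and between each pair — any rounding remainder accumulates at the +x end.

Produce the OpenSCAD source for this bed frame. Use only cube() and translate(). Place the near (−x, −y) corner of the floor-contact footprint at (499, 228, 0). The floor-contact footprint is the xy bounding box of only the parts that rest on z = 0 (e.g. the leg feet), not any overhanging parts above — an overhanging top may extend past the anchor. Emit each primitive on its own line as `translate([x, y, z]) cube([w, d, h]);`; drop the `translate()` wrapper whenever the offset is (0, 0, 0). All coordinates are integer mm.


translate([499, 228, 0]) cube([50, 50, 516]);
translate([499, 1093, 0]) cube([50, 50, 516]);
translate([2444, 228, 0]) cube([50, 50, 516]);
translate([2444, 1093, 0]) cube([50, 50, 516]);
translate([549, 228, 186]) cube([1895, 32, 157]);
translate([549, 1111, 186]) cube([1895, 32, 157]);
translate([499, 278, 186]) cube([32, 815, 157]);
translate([2462, 278, 186]) cube([32, 815, 157]);
translate([598, 228, 343]) cube([74, 915, 20]);
translate([721, 228, 343]) cube([74, 915, 20]);
translate([844, 228, 343]) cube([74, 915, 20]);
translate([967, 228, 343]) cube([74, 915, 20]);
translate([1090, 228, 343]) cube([74, 915, 20]);
translate([1213, 228, 343]) cube([74, 915, 20]);
translate([1336, 228, 343]) cube([74, 915, 20]);
translate([1459, 228, 343]) cube([74, 915, 20]);
translate([1582, 228, 343]) cube([74, 915, 20]);
translate([1705, 228, 343]) cube([74, 915, 20]);
translate([1828, 228, 343]) cube([74, 915, 20]);
translate([1951, 228, 343]) cube([74, 915, 20]);
translate([2074, 228, 343]) cube([74, 915, 20]);
translate([2197, 228, 343]) cube([74, 915, 20]);
translate([2320, 228, 343]) cube([74, 915, 20]);


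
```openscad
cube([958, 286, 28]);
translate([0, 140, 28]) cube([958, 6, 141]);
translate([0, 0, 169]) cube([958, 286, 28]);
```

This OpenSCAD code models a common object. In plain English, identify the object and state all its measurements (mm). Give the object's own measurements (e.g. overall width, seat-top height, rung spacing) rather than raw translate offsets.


An I-beam lying along x, 958 mm long. Overall section height 197 mm. Two flanges 286 mm wide (y) and 28 mm thick, one on the floor and one at the top; a web 6 mm thick runs between them, centred on the flange width.


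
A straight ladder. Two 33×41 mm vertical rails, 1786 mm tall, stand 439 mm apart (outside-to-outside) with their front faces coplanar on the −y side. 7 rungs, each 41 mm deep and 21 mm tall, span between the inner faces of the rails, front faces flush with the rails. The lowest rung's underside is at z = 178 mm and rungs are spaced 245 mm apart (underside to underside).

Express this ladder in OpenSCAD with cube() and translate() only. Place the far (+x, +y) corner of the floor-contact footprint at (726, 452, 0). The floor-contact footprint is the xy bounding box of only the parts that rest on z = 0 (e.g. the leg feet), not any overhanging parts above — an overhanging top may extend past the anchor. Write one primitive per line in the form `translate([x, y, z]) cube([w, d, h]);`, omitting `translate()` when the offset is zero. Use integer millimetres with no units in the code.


translate([287, 411, 0]) cube([33, 41, 1786]);
translate([693, 411, 0]) cube([33, 41, 1786]);
translate([320, 411, 178]) cube([373, 41, 21]);
translate([320, 411, 423]) cube([373, 41, 21]);
translate([320, 411, 668]) cube([373, 41, 21]);
translate([320, 411, 913]) cube([373, 41, 21]);
translate([320, 411, 1158]) cube([373, 41, 21]);
translate([320, 411, 1403]) cube([373, 41, 21]);
translate([320, 411, 1648]) cube([373, 41, 21]);


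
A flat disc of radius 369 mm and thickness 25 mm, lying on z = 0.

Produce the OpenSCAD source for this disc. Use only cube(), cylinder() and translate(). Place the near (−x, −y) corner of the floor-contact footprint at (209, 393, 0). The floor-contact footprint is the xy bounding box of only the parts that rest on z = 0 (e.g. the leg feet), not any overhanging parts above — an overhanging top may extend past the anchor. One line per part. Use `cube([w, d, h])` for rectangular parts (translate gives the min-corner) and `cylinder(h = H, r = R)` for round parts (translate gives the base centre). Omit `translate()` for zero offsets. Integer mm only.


translate([578, 762, 0]) cylinder(h = 25, r = 369);


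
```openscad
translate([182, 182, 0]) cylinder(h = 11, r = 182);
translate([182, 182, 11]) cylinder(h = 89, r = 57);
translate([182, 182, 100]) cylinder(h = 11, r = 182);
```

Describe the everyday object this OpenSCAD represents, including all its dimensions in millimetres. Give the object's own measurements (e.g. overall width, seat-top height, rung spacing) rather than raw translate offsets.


A spool: two coaxial disc flanges of radius 182 mm and thickness 11 mm, joined by a core cylinder of radius 57 mm and height 89 mm. The lower flange rests on z = 0 and the three cylinders share a vertical axis.


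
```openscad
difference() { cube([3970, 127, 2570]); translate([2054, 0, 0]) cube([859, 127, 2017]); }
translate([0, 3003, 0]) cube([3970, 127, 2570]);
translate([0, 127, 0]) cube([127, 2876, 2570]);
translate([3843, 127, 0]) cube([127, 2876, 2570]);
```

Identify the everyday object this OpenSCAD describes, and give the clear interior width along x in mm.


A single room. The interior width is 3716 mm.

Four walls enclosing a rectangle with a door in the front wall — a room. Outside width 3970 minus two 127 mm walls gives 3716 mm.


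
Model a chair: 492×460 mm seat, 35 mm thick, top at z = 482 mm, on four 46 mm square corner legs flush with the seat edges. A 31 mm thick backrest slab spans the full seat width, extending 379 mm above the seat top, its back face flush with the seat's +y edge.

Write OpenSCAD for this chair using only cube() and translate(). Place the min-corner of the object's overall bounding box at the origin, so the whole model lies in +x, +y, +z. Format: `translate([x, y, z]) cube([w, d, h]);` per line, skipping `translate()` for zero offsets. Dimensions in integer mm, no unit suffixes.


// leg_h = 482 - 35 = 447
translate([0, 0, 447]) cube([492, 460, 35]);
cube([46, 46, 447]);
translate([446, 0, 0]) cube([46, 46, 447]);
translate([0, 414, 0]) cube([46, 46, 447]);
translate([446, 414, 0]) cube([46, 46, 447]);
translate([0, 429, 482]) cube([492, 31, 379]);


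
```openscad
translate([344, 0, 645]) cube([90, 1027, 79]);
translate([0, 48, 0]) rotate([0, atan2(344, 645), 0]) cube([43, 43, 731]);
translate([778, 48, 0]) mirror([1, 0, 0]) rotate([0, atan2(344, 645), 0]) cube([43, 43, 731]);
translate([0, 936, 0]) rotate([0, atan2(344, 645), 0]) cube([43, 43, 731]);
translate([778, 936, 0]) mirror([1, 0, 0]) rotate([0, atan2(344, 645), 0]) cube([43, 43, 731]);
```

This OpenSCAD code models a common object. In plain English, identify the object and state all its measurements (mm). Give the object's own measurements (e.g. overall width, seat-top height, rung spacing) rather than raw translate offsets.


A sawhorse. A 90×1027×79 mm beam (x, y, z) sits on two A-frame leg pairs. Each pair is two raked legs of 43×43 mm section (43 mm along y) splaying symmetrically in x. Each leg rises 645 mm vertically over 344 mm of horizontal reach and is 731 mm long along its own axis. Every leg's outer bottom edge rests on the floor and its outer top edge meets a bottom edge of the beam — the left legs (tilting toward +x) meet the beam's −x bottom edge, the right legs (their mirror images, tilting toward −x) meet its +x bottom edge — so the leg tops tuck under the beam, the beam's underside is 645 mm above the floor, and the feet are 778 mm apart outside-to-outside with the beam centred between them. The two leg pairs are set in 48 mm from either end of the beam.


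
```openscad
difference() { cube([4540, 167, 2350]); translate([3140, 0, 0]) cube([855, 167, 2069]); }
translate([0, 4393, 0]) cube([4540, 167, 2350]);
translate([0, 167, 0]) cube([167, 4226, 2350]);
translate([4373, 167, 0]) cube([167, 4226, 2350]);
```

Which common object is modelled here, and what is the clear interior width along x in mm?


A single room. The interior width is 4206 mm.

Four walls enclosing a rectangle with a door in the front wall — a room. Outside width 4540 minus two 167 mm walls gives 4206 mm.


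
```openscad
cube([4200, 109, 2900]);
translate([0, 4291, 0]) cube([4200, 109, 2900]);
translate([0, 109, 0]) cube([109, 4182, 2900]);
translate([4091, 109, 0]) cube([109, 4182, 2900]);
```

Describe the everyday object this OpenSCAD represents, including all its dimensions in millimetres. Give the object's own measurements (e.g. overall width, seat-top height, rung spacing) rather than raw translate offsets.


The wall frame of a small rectangular building: four walls, each 2900 mm tall and 109 mm thick, enclosing a footprint 4200 mm (x) by 4400 mm (y) outside-to-outside, with no floor or roof. The front and back walls (the −y and +y sides) span the full width; the two side walls fit between them.


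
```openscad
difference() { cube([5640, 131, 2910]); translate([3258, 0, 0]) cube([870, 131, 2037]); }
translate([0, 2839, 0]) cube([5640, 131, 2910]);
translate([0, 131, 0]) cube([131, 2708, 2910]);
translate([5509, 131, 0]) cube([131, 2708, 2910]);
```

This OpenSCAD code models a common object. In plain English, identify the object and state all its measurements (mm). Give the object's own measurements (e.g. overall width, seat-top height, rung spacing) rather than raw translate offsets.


A single room: four walls, each 2910 mm tall and 131 mm thick, enclosing an outside footprint 5640×2970 mm (x × y), no floor or roof. The front and back walls (−y and +y sides) run the full x-width; the side walls fit between their inner faces. A door opening 870 mm wide and 2037 mm tall is cut through the front wall from the floor up, its −x edge 3258 mm from the wall's −x end.


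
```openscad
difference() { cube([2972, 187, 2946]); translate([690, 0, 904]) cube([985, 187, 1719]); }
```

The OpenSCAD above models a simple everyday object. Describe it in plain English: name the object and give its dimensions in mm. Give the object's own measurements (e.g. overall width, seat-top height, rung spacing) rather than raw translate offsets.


A wall 2972 mm long (x), 187 mm thick (y), 2946 mm tall, with a rectangular window opening cut through it. The opening is 985 mm wide and 1719 mm tall; its sill is at z = 904 mm and its near (−x) edge is 690 mm from the wall's −x end. The opening passes through the full wall thickness.


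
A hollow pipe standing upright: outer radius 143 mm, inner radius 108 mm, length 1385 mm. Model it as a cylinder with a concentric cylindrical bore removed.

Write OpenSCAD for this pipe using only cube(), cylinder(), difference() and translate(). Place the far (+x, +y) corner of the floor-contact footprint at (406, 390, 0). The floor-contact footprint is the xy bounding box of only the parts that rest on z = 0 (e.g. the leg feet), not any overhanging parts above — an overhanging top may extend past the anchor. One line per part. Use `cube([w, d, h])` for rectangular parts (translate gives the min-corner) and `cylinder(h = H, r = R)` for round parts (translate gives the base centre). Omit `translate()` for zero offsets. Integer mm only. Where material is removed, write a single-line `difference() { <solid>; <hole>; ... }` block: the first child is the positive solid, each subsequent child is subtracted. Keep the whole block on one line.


difference() { translate([263, 247, 0]) cylinder(h = 1385, r = 143); translate([263, 247, 0]) cylinder(h = 1385, r = 108); }


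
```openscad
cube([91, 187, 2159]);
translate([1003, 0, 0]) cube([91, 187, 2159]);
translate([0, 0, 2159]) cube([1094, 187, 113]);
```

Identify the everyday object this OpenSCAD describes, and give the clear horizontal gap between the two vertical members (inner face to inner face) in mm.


A door frame. The clear opening width is 912 mm.

Two 2159 mm tall posts with a header on top — a door frame. The left jamb is 91 mm wide at x = 0; the right jamb starts at x = 1003. The clear opening is 1003 − 91 = 912 mm.


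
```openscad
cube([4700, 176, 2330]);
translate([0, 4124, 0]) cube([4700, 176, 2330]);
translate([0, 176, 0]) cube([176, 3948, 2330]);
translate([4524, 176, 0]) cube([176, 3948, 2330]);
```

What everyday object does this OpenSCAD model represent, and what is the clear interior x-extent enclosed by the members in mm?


A house (or room) frame. The interior width is 4348 mm.

Four 2330 mm walls enclosing a rectangle with no floor or roof — a room or house frame. Outside width is 4700 mm and wall thickness is 176 mm, so the interior width is 4700 − 2 × 176 = 4348 mm.


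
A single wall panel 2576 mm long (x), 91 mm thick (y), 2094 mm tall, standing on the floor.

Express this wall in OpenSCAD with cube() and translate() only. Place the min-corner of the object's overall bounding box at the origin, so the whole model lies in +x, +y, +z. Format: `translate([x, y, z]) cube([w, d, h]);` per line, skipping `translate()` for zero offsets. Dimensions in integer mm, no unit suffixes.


cube([2576, 91, 2094]);


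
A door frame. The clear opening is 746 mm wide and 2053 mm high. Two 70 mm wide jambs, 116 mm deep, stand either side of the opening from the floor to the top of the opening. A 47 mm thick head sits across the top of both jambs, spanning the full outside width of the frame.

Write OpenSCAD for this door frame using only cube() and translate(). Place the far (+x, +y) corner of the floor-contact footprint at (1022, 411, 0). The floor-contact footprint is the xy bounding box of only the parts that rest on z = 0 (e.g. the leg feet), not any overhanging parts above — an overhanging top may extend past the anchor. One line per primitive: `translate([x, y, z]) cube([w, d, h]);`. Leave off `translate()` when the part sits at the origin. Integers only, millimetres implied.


translate([136, 295, 0]) cube([70, 116, 2053]);
translate([952, 295, 0]) cube([70, 116, 2053]);
translate([136, 295, 2053]) cube([886, 116, 47]);


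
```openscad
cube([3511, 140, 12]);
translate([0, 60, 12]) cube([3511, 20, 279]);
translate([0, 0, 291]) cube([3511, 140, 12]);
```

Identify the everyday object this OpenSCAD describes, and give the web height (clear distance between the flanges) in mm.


An I-beam. The web height is 279 mm.

Two wide flanges with a thin centred web — an I-beam. Overall 303 mm minus two 12 mm flanges gives a web of 303 − 2·12 = 279 mm.


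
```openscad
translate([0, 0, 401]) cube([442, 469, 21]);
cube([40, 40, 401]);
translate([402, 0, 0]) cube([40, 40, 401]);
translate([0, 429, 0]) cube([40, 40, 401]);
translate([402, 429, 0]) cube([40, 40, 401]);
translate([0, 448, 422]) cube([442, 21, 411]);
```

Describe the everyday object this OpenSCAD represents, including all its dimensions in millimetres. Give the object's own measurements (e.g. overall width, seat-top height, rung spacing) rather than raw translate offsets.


A chair. The seat is a 442×469×21 mm slab with its top at z = 422 mm, on four 40×40 mm corner legs (flush with the seat edges, standing on z = 0). A flat backrest 21 mm thick, 411 mm tall, spans the full seat width and rises from the seat top along its +y edge, rear face flush with the rear of the seat.


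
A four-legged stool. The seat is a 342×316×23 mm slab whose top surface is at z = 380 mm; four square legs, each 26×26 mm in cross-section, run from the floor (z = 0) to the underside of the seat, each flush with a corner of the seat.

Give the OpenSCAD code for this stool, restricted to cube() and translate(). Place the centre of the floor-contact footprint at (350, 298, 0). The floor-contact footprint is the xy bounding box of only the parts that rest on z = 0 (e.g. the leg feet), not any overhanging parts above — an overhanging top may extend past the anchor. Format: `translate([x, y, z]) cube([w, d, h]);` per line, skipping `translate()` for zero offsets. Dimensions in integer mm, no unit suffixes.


// leg_h = 380 - 23 = 357
translate([179, 140, 357]) cube([342, 316, 23]);
translate([179, 140, 0]) cube([26, 26, 357]);
translate([495, 140, 0]) cube([26, 26, 357]);
translate([179, 430, 0]) cube([26, 26, 357]);
translate([495, 430, 0]) cube([26, 26, 357]);


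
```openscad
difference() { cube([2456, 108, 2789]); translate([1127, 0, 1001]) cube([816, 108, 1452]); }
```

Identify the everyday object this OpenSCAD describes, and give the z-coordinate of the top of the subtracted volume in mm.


A wall with a window opening. The window head height is 2453 mm.

A wall with a rectangular opening subtracted — a window. Sill at z = 1001, opening 1452 mm tall, so the head is at 1001 + 1452 = 2453 mm.


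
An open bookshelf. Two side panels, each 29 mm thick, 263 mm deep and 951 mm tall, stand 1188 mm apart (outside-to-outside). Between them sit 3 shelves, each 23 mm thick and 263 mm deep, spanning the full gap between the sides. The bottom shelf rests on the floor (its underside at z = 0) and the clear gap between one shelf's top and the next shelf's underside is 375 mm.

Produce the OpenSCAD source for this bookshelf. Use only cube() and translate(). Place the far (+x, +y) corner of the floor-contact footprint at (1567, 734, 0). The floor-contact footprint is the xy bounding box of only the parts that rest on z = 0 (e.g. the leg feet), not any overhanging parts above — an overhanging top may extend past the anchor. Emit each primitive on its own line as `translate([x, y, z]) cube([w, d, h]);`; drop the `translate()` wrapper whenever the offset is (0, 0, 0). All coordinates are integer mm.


translate([379, 471, 0]) cube([29, 263, 951]);
translate([1538, 471, 0]) cube([29, 263, 951]);
translate([408, 471, 0]) cube([1130, 263, 23]);
translate([408, 471, 398]) cube([1130, 263, 23]);
translate([408, 471, 796]) cube([1130, 263, 23]);


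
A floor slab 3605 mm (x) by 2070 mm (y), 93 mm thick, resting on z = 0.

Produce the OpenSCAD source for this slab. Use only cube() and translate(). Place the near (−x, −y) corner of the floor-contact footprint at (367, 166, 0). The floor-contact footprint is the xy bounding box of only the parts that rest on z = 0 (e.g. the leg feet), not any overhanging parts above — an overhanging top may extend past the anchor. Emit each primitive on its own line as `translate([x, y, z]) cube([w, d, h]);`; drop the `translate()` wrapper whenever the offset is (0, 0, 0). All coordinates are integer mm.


translate([367, 166, 0]) cube([3605, 2070, 93]);


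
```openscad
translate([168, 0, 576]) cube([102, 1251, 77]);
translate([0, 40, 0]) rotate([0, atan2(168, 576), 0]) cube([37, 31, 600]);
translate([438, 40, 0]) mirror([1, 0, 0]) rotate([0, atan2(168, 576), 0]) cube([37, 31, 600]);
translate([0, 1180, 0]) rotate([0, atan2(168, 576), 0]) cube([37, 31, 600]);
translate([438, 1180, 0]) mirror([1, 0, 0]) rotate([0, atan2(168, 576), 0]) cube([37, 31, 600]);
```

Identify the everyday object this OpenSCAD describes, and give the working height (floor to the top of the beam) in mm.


A sawhorse. The overall height is 653 mm.

A beam across two mirrored pairs of raked legs — a sawhorse. The beam's underside is at z = 576 (matching the legs' vertical rise in atan2(168, 576)) and the beam is 77 mm tall, so its top is at 576 + 77 = 653 mm. The raked legs top out at the beam's underside, so that is the highest point.


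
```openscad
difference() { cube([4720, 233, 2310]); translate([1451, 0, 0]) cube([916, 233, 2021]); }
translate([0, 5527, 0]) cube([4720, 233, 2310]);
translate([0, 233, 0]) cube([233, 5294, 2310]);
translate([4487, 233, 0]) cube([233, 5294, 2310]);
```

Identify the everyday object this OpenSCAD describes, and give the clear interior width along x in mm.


A single room. The interior width is 4254 mm.

Four walls enclosing a rectangle with a door in the front wall — a room. Outside width 4720 minus two 233 mm walls gives 4254 mm.


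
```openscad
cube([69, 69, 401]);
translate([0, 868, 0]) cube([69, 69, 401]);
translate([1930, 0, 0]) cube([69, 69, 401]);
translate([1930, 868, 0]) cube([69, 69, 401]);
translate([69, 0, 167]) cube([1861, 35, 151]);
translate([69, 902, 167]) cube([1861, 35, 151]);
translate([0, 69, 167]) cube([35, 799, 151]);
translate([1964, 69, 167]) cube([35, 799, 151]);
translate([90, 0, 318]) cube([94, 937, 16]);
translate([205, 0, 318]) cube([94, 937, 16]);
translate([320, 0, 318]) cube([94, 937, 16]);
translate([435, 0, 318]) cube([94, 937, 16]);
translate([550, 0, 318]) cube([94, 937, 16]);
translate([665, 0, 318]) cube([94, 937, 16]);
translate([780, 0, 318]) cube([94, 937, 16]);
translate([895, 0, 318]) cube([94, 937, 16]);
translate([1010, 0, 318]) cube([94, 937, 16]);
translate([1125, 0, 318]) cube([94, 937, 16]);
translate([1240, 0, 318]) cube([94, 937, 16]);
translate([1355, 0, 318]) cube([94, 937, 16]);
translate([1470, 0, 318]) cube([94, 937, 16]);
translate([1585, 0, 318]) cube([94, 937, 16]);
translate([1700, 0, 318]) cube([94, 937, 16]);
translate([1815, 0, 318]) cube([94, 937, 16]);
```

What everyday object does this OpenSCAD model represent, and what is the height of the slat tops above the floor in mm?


A bed frame. The slat-top height is 334 mm.

Four posts, four rails, and a row of slats — a bed frame. Slats sit on the rails at z = 167 + 151 = 318; with slat thickness 16, the top is 334 mm.


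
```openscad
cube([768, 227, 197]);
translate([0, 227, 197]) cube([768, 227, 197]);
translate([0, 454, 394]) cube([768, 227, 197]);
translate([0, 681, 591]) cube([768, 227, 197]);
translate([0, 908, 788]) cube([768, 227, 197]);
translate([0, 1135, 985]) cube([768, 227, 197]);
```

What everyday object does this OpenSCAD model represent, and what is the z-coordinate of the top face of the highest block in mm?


A staircase. The total rise is 1182 mm.

6 identical blocks, each offset up and back from the previous — a staircase. Each step is 197 mm tall and there are 6 of them, so the total rise is 6 × 197 = 1182 mm.


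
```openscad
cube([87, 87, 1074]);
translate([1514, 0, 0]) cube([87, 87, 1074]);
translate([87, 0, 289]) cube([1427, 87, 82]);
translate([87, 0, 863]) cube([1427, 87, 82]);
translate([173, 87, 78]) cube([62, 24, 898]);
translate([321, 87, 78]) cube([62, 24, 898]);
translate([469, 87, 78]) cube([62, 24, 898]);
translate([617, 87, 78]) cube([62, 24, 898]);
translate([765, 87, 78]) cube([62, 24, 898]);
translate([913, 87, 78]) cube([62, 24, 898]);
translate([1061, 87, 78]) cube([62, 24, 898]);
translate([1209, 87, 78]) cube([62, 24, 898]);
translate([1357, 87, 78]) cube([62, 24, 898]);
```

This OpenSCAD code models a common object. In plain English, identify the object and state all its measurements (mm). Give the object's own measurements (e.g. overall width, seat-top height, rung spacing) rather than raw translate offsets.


A fence section. Two 87×87 mm posts, 1074 mm tall, stand on the floor with a clear span of 1427 mm between their inner faces. Two horizontal rails of 87×82 mm section span the gap between the posts with their undersides at z = 289 mm and z = 863 mm, flush with the posts' −y face. 9 pickets, each 62 mm wide, 24 mm thick and 898 mm tall, are fixed to the +y face of the rails with their bottoms at z = 78 mm, spaced across the span with a 86 mm gap after the −x post and between neighbouring pickets, with 95 mm left before the +x post.


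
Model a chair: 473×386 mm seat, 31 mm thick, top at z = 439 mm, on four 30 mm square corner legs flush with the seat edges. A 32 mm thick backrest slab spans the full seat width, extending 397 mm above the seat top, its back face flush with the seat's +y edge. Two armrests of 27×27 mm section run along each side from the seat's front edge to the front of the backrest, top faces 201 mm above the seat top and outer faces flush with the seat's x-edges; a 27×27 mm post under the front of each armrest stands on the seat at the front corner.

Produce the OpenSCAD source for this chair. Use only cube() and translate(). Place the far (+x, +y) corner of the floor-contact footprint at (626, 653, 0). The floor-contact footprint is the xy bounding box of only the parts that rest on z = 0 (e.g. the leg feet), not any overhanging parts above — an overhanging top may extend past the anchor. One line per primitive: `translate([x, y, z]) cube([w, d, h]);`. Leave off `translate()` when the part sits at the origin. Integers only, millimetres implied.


translate([153, 267, 408]) cube([473, 386, 31]);
translate([153, 267, 0]) cube([30, 30, 408]);
translate([596, 267, 0]) cube([30, 30, 408]);
translate([153, 623, 0]) cube([30, 30, 408]);
translate([596, 623, 0]) cube([30, 30, 408]);
translate([153, 621, 439]) cube([473, 32, 397]);
translate([153, 267, 613]) cube([27, 354, 27]);
translate([599, 267, 613]) cube([27, 354, 27]);
translate([153, 267, 439]) cube([27, 27, 174]);
translate([599, 267, 439]) cube([27, 27, 174]);


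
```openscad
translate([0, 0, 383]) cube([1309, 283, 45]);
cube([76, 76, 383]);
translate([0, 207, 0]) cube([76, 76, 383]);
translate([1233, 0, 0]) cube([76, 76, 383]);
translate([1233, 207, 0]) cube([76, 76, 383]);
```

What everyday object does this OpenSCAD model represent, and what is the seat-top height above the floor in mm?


A bench. The seat-top height is 428 mm.

A long slab on four corner posts — a bench. The slab sits at z = 383 with thickness 45, so the top is 383 + 45 = 428 mm.


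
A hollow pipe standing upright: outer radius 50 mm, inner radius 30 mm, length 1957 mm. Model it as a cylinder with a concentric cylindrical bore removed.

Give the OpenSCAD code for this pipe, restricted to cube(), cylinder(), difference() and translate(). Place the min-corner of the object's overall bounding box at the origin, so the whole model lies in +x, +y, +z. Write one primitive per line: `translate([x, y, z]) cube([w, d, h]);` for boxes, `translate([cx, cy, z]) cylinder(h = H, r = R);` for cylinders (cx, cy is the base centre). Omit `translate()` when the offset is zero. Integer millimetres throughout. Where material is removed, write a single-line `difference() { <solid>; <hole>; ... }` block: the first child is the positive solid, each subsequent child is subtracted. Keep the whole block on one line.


difference() { translate([50, 50, 0]) cylinder(h = 1957, r = 50); translate([50, 50, 0]) cylinder(h = 1957, r = 30); }
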